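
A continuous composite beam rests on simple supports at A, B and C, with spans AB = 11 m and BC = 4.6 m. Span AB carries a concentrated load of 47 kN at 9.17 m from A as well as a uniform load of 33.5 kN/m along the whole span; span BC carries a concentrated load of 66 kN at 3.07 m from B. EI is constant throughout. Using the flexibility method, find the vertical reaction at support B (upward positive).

R_B = 373.9 kN

Insert a hinge at B; M_B is the redundant, and each span becomes simply supported.
End slopes at the hinge B, treating each span as simply supported:
  span AB: point load 47 at a = 9.17: Pab(L + a)/(6LEI) = 241/EI
  span AB: UDL 33.5: wL³/(24EI) = 1858/EI
  span BC: point load 66 at a = 3.07: Pab(L + b)/(6LEI) = 68.85/EI
  relative rotation θ_0 = (2099 + 68.85)/EI = 2168/EI
A unit hogging moment at B produces rotation L₁/(3EI) + L₂/(3EI) = 5.2/EI.
Slope continuity at B: θ_0 = M_B·5.2/EI, so M_B = 2168/5.2 = 416.9 kN·m (hogging).
Span AB, ΣM about A with M_B applied at B: R_B^{AB}·11 = 2458 + 416.9, so R_B^{AB} = 261.3 kN and R_A = 415.5 − 261.3 = 154.2 kN.
Span BC, ΣM about C: R_B^{BC}·4.6 = 101 + 416.9, so R_B^{BC} = 112.6 kN and R_C = 66 − 112.6 = -46.58 kN.
R_B = 261.3 + 112.6 = 373.9 kN.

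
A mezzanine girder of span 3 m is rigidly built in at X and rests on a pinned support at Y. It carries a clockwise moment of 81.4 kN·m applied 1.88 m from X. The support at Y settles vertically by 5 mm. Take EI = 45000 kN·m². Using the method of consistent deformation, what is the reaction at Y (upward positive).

Remove the prop at Y; the released (primary) structure is a cantilever built in at X.
Downward deflection at the released point Y due to the loads:
  clockwise couple 81.4 at a = 1.88: M₀a(2L − a)/(2EI) = 315.2/EI
Flexibility coefficient — unit upward force at Y: δ_{YY} = L³/(3EI) = 9/EI.
With EI = 45000 kN·m²: δ_0 = 0.007005 m and δ_{YY} = 0.0002 m/kN.
Compatibility — the beam at Y must follow the support down by 0.005 m: δ_0 − R_Y·δ_{YY} = 0.005, so R_Y = (0.007005 − 0.005)/0.0002 = 10.03 kN.

R_Y = 10.03 kN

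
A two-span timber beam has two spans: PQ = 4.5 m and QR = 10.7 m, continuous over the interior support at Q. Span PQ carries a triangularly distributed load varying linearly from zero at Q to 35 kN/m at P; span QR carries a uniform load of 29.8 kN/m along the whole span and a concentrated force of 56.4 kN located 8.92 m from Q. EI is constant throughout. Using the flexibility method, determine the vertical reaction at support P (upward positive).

R_P = -24.57 kN

Take M_Q as the redundant. Released structure: two simple spans PQ and QR with a hinge at Q.
Discontinuity in slope at Q on the released structure — sum the simple-span end rotations:
  span PQ: triangular load, peak 35: 7w₀L³/(360EI) = 62.02/EI
  span QR: UDL 29.8: wL³/(24EI) = 1521/EI
  span QR: point load 56.4 at a = 8.92: Pab(L + b)/(6LEI) = 174.1/EI
  relative rotation θ_0 = (62.02 + 1695)/EI = 1757/EI
A unit hogging moment at Q produces rotation L₁/(3EI) + L₂/(3EI) = 5.067/EI.
Slope continuity at Q: θ_0 = M_Q·5.067/EI, so M_Q = 1757/5.067 = 346.8 kN·m (hogging).
Span PQ, ΣM about P with M_Q applied at Q: R_Q^{PQ}·4.5 = 118.1 + 346.8, so R_Q^{PQ} = 103.3 kN and R_P = 78.75 − 103.3 = -24.57 kN.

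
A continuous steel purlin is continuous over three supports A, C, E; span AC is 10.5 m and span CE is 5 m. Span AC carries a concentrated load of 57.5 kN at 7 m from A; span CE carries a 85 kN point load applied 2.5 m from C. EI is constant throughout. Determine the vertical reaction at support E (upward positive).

Insert a hinge at C; M_C is the redundant, and each span becomes simply supported.
Rotations at C on the released spans (each span's end-slope, ×1/EI):
  span AC: point load 57.5 at a = 7: Pab(L + a)/(6LEI) = 391.3/EI
  span CE: point load 85 at a = 2.5: Pab(L + b)/(6LEI) = 132.8/EI
  relative rotation θ_0 = (391.3 + 132.8)/EI = 524.1/EI
A unit hogging moment at C produces rotation L₁/(3EI) + L₂/(3EI) = 5.167/EI.
Compatibility: M_C·(L₁+L₂)/(3EI) = θ_0, giving M_C = 101.4 kN·m (hogging).
Span CE, ΣM about E: R_C^{CE}·5 = 212.5 + 101.4, so R_C^{CE} = 62.79 kN and R_E = 85 − 62.79 = 22.21 kN.

R_E = 22.21 kN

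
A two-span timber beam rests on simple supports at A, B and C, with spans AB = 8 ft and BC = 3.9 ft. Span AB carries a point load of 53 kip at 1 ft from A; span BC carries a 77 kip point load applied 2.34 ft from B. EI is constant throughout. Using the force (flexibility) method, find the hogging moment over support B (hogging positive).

M_B = 34.07 kip·ft

Insert a hinge at B; M_B is the redundant, and each span becomes simply supported.
End slopes at the hinge B, treating each span as simply supported:
  span AB: point load 53 at a = 1: Pab(L + a)/(6LEI) = 69.56/EI
  span BC: point load 77 at a = 2.34: Pab(L + b)/(6LEI) = 65.59/EI
  relative rotation θ_0 = (69.56 + 65.59)/EI = 135.1/EI
A unit hogging moment at B produces rotation L₁/(3EI) + L₂/(3EI) = 3.967/EI.
Slope continuity at B: θ_0 = M_B·3.967/EI, so M_B = 135.1/3.967 = 34.07 kip·ft (hogging).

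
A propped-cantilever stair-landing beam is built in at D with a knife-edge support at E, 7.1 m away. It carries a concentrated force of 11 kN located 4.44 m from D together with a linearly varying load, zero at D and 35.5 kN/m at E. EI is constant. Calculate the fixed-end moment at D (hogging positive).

Release the roller at E. Primary structure: cantilever fixed at D.
Free-end deflection of the primary structure under the applied loading (downward +):
  point load 11 at a = 4.44: Pa²(3L − a)/(6EI) = 609.3/EI
  triangular load, peak 35.5 at the free end: 11w₀L⁴/(120EI) = 8269/EI
  δ_0 = 8879/EI
Tip deflection under a unit load at E: L³/(3EI) = 119.3/EI.
Compatibility at E: δ_0 − R_E·δ_{EE} = 0, so R_E = 8879/119.3 = 74.42 kN.
Moment equilibrium about D: M_D = Σ(load moments about D) − R_E·L = 645.4 − 74.42×7.1 = 117 kN·m.

M_D = 117 kN·m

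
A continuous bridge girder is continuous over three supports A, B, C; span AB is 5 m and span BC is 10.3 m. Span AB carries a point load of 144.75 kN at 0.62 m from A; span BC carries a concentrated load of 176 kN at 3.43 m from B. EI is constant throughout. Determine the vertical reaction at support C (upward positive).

Insert a hinge at B; M_B is the redundant, and each span becomes simply supported.
End slopes at the hinge B, treating each span as simply supported:
  span AB: point load 144.75 at a = 0.62: Pab(L + a)/(6LEI) = 73.64/EI
  span BC: point load 176 at a = 3.43: Pab(L + b)/(6LEI) = 1152/EI
  relative rotation θ_0 = (73.64 + 1152)/EI = 1226/EI
A unit hogging moment at B produces rotation L₁/(3EI) + L₂/(3EI) = 5.1/EI.
Slope continuity at B: θ_0 = M_B·5.1/EI, so M_B = 1226/5.1 = 240.4 kN·m (hogging).
Span BC, ΣM about C: R_B^{BC}·10.3 = 1209 + 240.4, so R_B^{BC} = 140.7 kN and R_C = 176 − 140.7 = 35.27 kN.

R_C = 35.27 kN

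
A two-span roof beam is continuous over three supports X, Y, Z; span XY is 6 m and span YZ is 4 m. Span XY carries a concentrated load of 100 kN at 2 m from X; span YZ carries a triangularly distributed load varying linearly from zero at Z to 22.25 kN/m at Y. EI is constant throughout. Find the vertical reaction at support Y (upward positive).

R_Y = 89.18 kN

Insert a hinge at Y; M_Y is the redundant, and each span becomes simply supported.
Rotations at Y on the released spans (each span's end-slope, ×1/EI):
  span XY: point load 100 at a = 2: Pab(L + a)/(6LEI) = 177.8/EI
  span YZ: triangular load, peak 22.25: w₀L³/(45EI) = 31.64/EI
  relative rotation θ_0 = (177.8 + 31.64)/EI = 209.4/EI
A unit hogging moment at Y produces rotation L₁/(3EI) + L₂/(3EI) = 3.333/EI.
Compatibility: M_Y·(L₁+L₂)/(3EI) = θ_0, giving M_Y = 62.83 kN·m (hogging).
Span XY, ΣM about X with M_Y applied at Y: R_Y^{XY}·6 = 200 + 62.83, so R_Y^{XY} = 43.8 kN and R_X = 100 − 43.8 = 56.2 kN.
Span YZ, ΣM about Z: R_Y^{YZ}·4 = 118.7 + 62.83, so R_Y^{YZ} = 45.37 kN and R_Z = 44.5 − 45.37 = -0.8733 kN.
R_Y = 43.8 + 45.37 = 89.18 kN.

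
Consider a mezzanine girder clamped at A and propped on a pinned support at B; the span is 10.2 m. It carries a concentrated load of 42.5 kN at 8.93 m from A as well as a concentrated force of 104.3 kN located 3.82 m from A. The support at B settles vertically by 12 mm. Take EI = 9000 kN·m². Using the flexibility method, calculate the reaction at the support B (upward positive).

Choose R_B as the redundant. The primary structure is the cantilever fixed at A.
Primary-structure tip deflection at B by superposition:
  point load 42.5 at a = 8.93: Pa²(3L − a)/(6EI) = 12241/EI
  point load 104.3 at a = 3.82: Pa²(3L − a)/(6EI) = 6793/EI
  δ_0 = 19034/EI
Flexibility coefficient — unit upward force at B: δ_{BB} = L³/(3EI) = 353.7/EI.
With EI = 9000 kN·m²: δ_0 = 2.1148 m and δ_{BB} = 0.039304 m/kN.
Compatibility — the beam at B must follow the support down by 0.012 m: δ_0 − R_B·δ_{BB} = 0.012, so R_B = (2.1148 − 0.012)/0.039304 = 53.5 kN.

R_B = 53.5 kN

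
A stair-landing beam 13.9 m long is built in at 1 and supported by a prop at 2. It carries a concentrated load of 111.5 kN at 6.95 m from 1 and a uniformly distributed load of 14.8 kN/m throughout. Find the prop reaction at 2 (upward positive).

R_2 = 112 kN

Take the reaction at 2 as the redundant and release it; the primary structure is a cantilever fixed at 1.
Primary-structure tip deflection at 2 by superposition:
  point load 111.5 at a = 6.95: Pa²(3L − a)/(6EI) = 31192/EI
  UDL 14.8: wL⁴/(8EI) = 69061/EI
  δ_0 = 100253/EI
Flexibility coefficient — unit upward force at 2: δ_{22} = L³/(3EI) = 895.2/EI.
The prop prevents deflection at 2: R_2 = δ_0/δ_{22} = 100253/895.2 = 112 kN.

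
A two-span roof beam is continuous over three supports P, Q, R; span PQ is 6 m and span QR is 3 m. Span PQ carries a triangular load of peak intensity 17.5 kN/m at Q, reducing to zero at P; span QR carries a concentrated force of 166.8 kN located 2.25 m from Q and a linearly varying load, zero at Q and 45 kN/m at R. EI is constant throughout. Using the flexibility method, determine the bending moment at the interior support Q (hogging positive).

Insert a hinge at Q; M_Q is the redundant, and each span becomes simply supported.
Rotations at Q on the released spans (each span's end-slope, ×1/EI):
  span PQ: triangular load, peak 17.5: w₀L³/(45EI) = 84/EI
  span QR: point load 166.8 at a = 2.25: Pab(L + b)/(6LEI) = 58.64/EI
  span QR: triangular load, peak 45: 7w₀L³/(360EI) = 23.62/EI
  relative rotation θ_0 = (84 + 82.27)/EI = 166.3/EI
A unit hogging moment at Q produces rotation L₁/(3EI) + L₂/(3EI) = 3/EI.
Slope continuity at Q: θ_0 = M_Q·3/EI, so M_Q = 166.3/3 = 55.42 kN·m (hogging).

M_Q = 55.42 kN·m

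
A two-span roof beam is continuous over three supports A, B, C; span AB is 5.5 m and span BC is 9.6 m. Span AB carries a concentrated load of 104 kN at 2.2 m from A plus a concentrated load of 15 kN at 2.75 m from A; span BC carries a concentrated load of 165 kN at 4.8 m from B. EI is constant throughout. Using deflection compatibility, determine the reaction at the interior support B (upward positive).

R_B = 197.2 kN

Insert a hinge at B; M_B is the redundant, and each span becomes simply supported.
Discontinuity in slope at B on the released structure — sum the simple-span end rotations:
  span AB: point load 104 at a = 2.2: Pab(L + a)/(6LEI) = 176.2/EI
  span AB: point load 15 at a = 2.75: Pab(L + a)/(6LEI) = 28.36/EI
  span BC: point load 165 at a = 4.8: Pab(L + b)/(6LEI) = 950.4/EI
  relative rotation θ_0 = (204.5 + 950.4)/EI = 1155/EI
A unit hogging moment at B produces rotation L₁/(3EI) + L₂/(3EI) = 5.033/EI.
Slope continuity at B: θ_0 = M_B·5.033/EI, so M_B = 1155/5.033 = 229.5 kN·m (hogging).
Span AB, ΣM about A with M_B applied at B: R_B^{AB}·5.5 = 270.1 + 229.5, so R_B^{AB} = 90.82 kN and R_A = 119 − 90.82 = 28.18 kN.
Span BC, ΣM about C: R_B^{BC}·9.6 = 792 + 229.5, so R_B^{BC} = 106.4 kN and R_C = 165 − 106.4 = 58.6 kN.
R_B = 90.82 + 106.4 = 197.2 kN.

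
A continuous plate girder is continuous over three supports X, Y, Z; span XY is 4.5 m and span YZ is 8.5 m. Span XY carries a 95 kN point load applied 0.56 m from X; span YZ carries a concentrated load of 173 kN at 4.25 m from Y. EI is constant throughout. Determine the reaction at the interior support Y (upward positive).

Insert a hinge at Y; M_Y is the redundant, and each span becomes simply supported.
Discontinuity in slope at Y on the released structure — sum the simple-span end rotations:
  span XY: point load 95 at a = 0.56: Pab(L + a)/(6LEI) = 39.28/EI
  span YZ: point load 173 at a = 4.25: Pab(L + b)/(6LEI) = 781.2/EI
  relative rotation θ_0 = (39.28 + 781.2)/EI = 820.5/EI
A unit hogging moment at Y produces rotation L₁/(3EI) + L₂/(3EI) = 4.333/EI.
Slope continuity at Y: θ_0 = M_Y·4.333/EI, so M_Y = 820.5/4.333 = 189.3 kN·m (hogging).
Span XY, ΣM about X with M_Y applied at Y: R_Y^{XY}·4.5 = 53.2 + 189.3, so R_Y^{XY} = 53.9 kN and R_X = 95 − 53.9 = 41.1 kN.
Span YZ, ΣM about Z: R_Y^{YZ}·8.5 = 735.2 + 189.3, so R_Y^{YZ} = 108.8 kN and R_Z = 173 − 108.8 = 64.22 kN.
R_Y = 53.9 + 108.8 = 162.7 kN.

R_Y = 162.7 kN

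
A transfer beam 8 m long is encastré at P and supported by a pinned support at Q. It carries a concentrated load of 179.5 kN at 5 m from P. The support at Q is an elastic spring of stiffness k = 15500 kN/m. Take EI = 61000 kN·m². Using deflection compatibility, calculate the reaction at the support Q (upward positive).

R_Q = 81.39 kN

Release the roller at Q. Primary structure: cantilever fixed at P.
Downward deflection at the released point Q due to the loads:
  point load 179.5 at a = 5: Pa²(3L − a)/(6EI) = 14210/EI
Flexibility coefficient — unit upward force at Q: δ_{QQ} = L³/(3EI) = 170.7/EI.
With EI = 61000 kN·m²: δ_0 = 0.23296 m and δ_{QQ} = 0.002798 m/kN.
Compatibility — the spring shortens by R_Q/k under the reaction it provides: δ_0 − R_Q·δ_{QQ} = R_Q/k. With 1/k = 0.000065 m/kN, R_Q = δ_0 / (δ_{QQ} + 1/k) = 0.23296 / (0.002798 + 0.000065) = 81.39 kN.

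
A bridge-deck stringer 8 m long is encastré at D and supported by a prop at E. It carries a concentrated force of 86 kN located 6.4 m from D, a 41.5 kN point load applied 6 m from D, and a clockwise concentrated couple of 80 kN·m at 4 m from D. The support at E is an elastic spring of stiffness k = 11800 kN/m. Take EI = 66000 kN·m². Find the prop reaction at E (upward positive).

R_E = 94.94 kN

Remove the prop at E; the released (primary) structure is a cantilever built in at D.
Free-end deflection of the primary structure under the applied loading (downward +):
  point load 86 at a = 6.4: Pa²(3L − a)/(6EI) = 10333/EI
  point load 41.5 at a = 6: Pa²(3L − a)/(6EI) = 4482/EI
  clockwise couple 80 at a = 4: M₀a(2L − a)/(2EI) = 1920/EI
  δ_0 = 16735/EI
Tip deflection under a unit load at E: L³/(3EI) = 170.7/EI.
With EI = 66000 kN·m²: δ_0 = 0.25356 m and δ_{EE} = 0.002586 m/kN.
Compatibility — the spring shortens by R_E/k under the reaction it provides: δ_0 − R_E·δ_{EE} = R_E/k. With 1/k = 0.000085 m/kN, R_E = δ_0 / (δ_{EE} + 1/k) = 0.25356 / (0.002586 + 0.000085) = 94.94 kN.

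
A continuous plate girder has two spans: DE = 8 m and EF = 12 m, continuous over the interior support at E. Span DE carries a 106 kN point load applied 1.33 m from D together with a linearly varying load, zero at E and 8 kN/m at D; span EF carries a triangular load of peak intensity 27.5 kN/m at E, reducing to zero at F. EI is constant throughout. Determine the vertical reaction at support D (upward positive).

Take M_E as the redundant. Released structure: two simple spans DE and EF with a hinge at E.
Discontinuity in slope at E on the released structure — sum the simple-span end rotations:
  span DE: point load 106 at a = 1.33: Pab(L + a)/(6LEI) = 182.8/EI
  span DE: triangular load, peak 8: 7w₀L³/(360EI) = 79.64/EI
  span EF: triangular load, peak 27.5: w₀L³/(45EI) = 1056/EI
  relative rotation θ_0 = (262.4 + 1056)/EI = 1318/EI
A unit hogging moment at E produces rotation L₁/(3EI) + L₂/(3EI) = 6.667/EI.
Slope continuity at E: θ_0 = M_E·6.667/EI, so M_E = 1318/6.667 = 197.8 kN·m (hogging).
Span DE, ΣM about D with M_E applied at E: R_E^{DE}·8 = 226.3 + 197.8, so R_E^{DE} = 53.01 kN and R_D = 138 − 53.01 = 84.99 kN.

R_D = 84.99 kN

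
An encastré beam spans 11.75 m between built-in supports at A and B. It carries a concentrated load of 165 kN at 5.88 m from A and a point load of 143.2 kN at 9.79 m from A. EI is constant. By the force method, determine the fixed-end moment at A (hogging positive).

Release both end moments; the primary structure is a simply-supported span AB with redundants M_A and M_B.
End rotations of the released simple span under the applied load (×1/EI):
  at A: point load 165 at a = 5.88: Pab(L + b)/(6LEI) = 1423/EI
  at B: point load 165 at a = 5.88: Pab(L + a)/(6LEI) = 1424/EI
  at A: point load 143.2 at a = 9.79: Pab(L + b)/(6LEI) = 534.4/EI
  at B: point load 143.2 at a = 9.79: Pab(L + a)/(6LEI) = 839.5/EI
  θ_A0 = 1958/EI,  θ_B0 = 2264/EI
Flexibility coefficients: a unit moment at one end gives L/(3EI) there and L/(6EI) at the far end, so f₁₁ = f₂₂ = 3.917/EI and f₁₂ = f₂₁ = 1.958/EI.
Compatibility — zero rotation at each built-in end:
  3.917 M_A + 1.958 M_B = 1958
  1.958 M_A + 3.917 M_B = 2264
Solving the pair gives M_A = 281.1 kN·m and M_B = 437.4 kN·m (hogging).

M_A = 281.1 kN·m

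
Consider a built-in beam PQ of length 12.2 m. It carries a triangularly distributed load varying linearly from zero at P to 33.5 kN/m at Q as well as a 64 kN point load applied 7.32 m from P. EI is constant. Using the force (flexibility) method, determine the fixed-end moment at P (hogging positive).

Take the two fixed-end moments M_P, M_Q as redundants; the released structure is the simple span PQ.
On the primary (simply-supported) span, the end slopes from the loading are:
  at P: triangular load, peak 33.5: 7w₀L³/(360EI) = 1183/EI
  at Q: triangular load, peak 33.5: w₀L³/(45EI) = 1352/EI
  at P: point load 64 at a = 7.32: Pab(L + b)/(6LEI) = 533.4/EI
  at Q: point load 64 at a = 7.32: Pab(L + a)/(6LEI) = 609.6/EI
  θ_P0 = 1716/EI,  θ_Q0 = 1961/EI
Flexibility coefficients: a unit moment at one end gives L/(3EI) there and L/(6EI) at the far end, so f₁₁ = f₂₂ = 4.067/EI and f₁₂ = f₂₁ = 2.033/EI.
Compatibility — zero rotation at each built-in end:
  4.067 M_P + 2.033 M_Q = 1716
  2.033 M_P + 4.067 M_Q = 1961
Solving the pair gives M_P = 241.2 kN·m and M_Q = 361.7 kN·m (hogging).

M_P = 241.2 kN·m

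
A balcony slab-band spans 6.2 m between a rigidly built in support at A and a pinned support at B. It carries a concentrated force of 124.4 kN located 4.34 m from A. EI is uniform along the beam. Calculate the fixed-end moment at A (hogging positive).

M_A = 105.3 kN·m

Choose R_B as the redundant. The primary structure is the cantilever fixed at A.
Downward deflection at the released point B due to the loads:
  point load 124.4 at a = 4.34: Pa²(3L − a)/(6EI) = 5569/EI
Flexibility coefficient — unit upward force at B: δ_{BB} = L³/(3EI) = 79.44/EI.
The prop prevents deflection at B: R_B = δ_0/δ_{BB} = 5569/79.44 = 70.1 kN.
Moment equilibrium about A: M_A = Σ(load moments about A) − R_B·L = 539.9 − 70.1×6.2 = 105.3 kN·m.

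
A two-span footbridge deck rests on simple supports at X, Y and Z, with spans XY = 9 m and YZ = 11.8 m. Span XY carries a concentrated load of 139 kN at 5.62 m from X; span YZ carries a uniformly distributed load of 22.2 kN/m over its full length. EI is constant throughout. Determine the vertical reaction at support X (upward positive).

Insert a hinge at Y; M_Y is the redundant, and each span becomes simply supported.
Discontinuity in slope at Y on the released structure — sum the simple-span end rotations:
  span XY: point load 139 at a = 5.62: Pab(L + a)/(6LEI) = 714.9/EI
  span YZ: UDL 22.2: wL³/(24EI) = 1520/EI
  relative rotation θ_0 = (714.9 + 1520)/EI = 2235/EI
A unit hogging moment at Y produces rotation L₁/(3EI) + L₂/(3EI) = 6.933/EI.
Slope continuity at Y: θ_0 = M_Y·6.933/EI, so M_Y = 2235/6.933 = 322.3 kN·m (hogging).
Span XY, ΣM about X with M_Y applied at Y: R_Y^{XY}·9 = 781.2 + 322.3, so R_Y^{XY} = 122.6 kN and R_X = 139 − 122.6 = 16.39 kN.

R_X = 16.39 kN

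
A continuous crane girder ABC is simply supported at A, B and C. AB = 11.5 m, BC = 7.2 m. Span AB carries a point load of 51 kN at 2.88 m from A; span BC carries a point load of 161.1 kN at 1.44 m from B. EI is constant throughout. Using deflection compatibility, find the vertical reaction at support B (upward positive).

Insert a hinge at B; M_B is the redundant, and each span becomes simply supported.
Rotations at B on the released spans (each span's end-slope, ×1/EI):
  span AB: point load 51 at a = 2.88: Pab(L + a)/(6LEI) = 263.9/EI
  span BC: point load 161.1 at a = 1.44: Pab(L + b)/(6LEI) = 400.9/EI
  relative rotation θ_0 = (263.9 + 400.9)/EI = 664.7/EI
A unit hogging moment at B produces rotation L₁/(3EI) + L₂/(3EI) = 6.233/EI.
Slope continuity at B: θ_0 = M_B·6.233/EI, so M_B = 664.7/6.233 = 106.6 kN·m (hogging).
Span AB, ΣM about A with M_B applied at B: R_B^{AB}·11.5 = 146.9 + 106.6, so R_B^{AB} = 22.05 kN and R_A = 51 − 22.05 = 28.95 kN.
Span BC, ΣM about C: R_B^{BC}·7.2 = 927.9 + 106.6, so R_B^{BC} = 143.7 kN and R_C = 161.1 − 143.7 = 17.41 kN.
R_B = 22.05 + 143.7 = 165.7 kN.

R_B = 165.7 kN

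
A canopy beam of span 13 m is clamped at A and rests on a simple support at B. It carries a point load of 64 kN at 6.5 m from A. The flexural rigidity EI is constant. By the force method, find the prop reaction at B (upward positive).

Release the roller at B. Primary structure: cantilever fixed at A.
Primary-structure tip deflection at B by superposition:
  point load 64 at a = 6.5: Pa²(3L − a)/(6EI) = 14647/EI
Tip deflection under a unit load at B: L³/(3EI) = 732.3/EI.
Compatibility at B: δ_0 − R_B·δ_{BB} = 0, so R_B = 14647/732.3 = 20 kN.

R_B = 20 kN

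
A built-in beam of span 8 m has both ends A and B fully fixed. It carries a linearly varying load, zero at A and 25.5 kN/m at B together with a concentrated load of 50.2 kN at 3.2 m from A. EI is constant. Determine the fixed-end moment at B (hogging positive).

M_B = 120.2 kN·m

Take the two fixed-end moments M_A, M_B as redundants; the released structure is the simple span AB.
On the primary (simply-supported) span, the end slopes from the loading are:
  at A: triangular load, peak 25.5: 7w₀L³/(360EI) = 253.9/EI
  at B: triangular load, peak 25.5: w₀L³/(45EI) = 290.1/EI
  at A: point load 50.2 at a = 3.2: Pab(L + b)/(6LEI) = 205.6/EI
  at B: point load 50.2 at a = 3.2: Pab(L + a)/(6LEI) = 179.9/EI
  θ_A0 = 459.5/EI,  θ_B0 = 470.1/EI
Flexibility coefficients: a unit moment at one end gives L/(3EI) there and L/(6EI) at the far end, so f₁₁ = f₂₂ = 2.667/EI and f₁₂ = f₂₁ = 1.333/EI.
Compatibility — zero rotation at each built-in end:
  2.667 M_A + 1.333 M_B = 459.5
  1.333 M_A + 2.667 M_B = 470.1
Solving the pair gives M_A = 112.2 kN·m and M_B = 120.2 kN·m (hogging).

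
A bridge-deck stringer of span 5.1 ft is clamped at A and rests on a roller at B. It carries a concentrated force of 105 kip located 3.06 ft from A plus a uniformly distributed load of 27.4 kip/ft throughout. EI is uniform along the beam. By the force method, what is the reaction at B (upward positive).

Take the reaction at B as the redundant and release it; the primary structure is a cantilever fixed at A.
Primary-structure tip deflection at B by superposition:
  point load 105 at a = 3.06: Pa²(3L − a)/(6EI) = 2006/EI
  UDL 27.4: wL⁴/(8EI) = 2317/EI
  δ_0 = 4323/EI
Flexibility coefficient — unit upward force at B: δ_{BB} = L³/(3EI) = 44.22/EI.
Compatibility at B: δ_0 − R_B·δ_{BB} = 0, so R_B = 4323/44.22 = 97.76 kip.

R_B = 97.76 kip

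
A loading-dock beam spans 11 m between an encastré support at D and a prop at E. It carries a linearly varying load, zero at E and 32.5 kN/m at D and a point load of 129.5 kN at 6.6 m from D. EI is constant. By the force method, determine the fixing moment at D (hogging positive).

Take the reaction at E as the redundant and release it; the primary structure is a cantilever fixed at D.
Downward deflection at the released point E due to the loads:
  triangular load, peak 32.5 at the fixed end: w₀L⁴/(30EI) = 15861/EI
  point load 129.5 at a = 6.6: Pa²(3L − a)/(6EI) = 24820/EI
  δ_0 = 40682/EI
Flexibility coefficient — unit upward force at E: δ_{EE} = L³/(3EI) = 443.7/EI.
The prop prevents deflection at E: R_E = δ_0/δ_{EE} = 40682/443.7 = 91.69 kN.
Moment equilibrium about D: M_D = Σ(load moments about D) − R_E·L = 1510 − 91.69×11 = 501.5 kN·m.

M_D = 501.5 kN·m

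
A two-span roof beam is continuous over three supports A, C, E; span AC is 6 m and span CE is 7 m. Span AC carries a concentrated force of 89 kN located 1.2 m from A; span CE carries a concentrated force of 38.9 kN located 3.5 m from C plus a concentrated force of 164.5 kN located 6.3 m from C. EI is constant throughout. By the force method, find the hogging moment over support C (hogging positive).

Release continuity at C by inserting a hinge; the redundant is the internal moment M_C. The primary structure is two simply-supported spans AC and CE.
End slopes at the hinge C, treating each span as simply supported:
  span AC: point load 89 at a = 1.2: Pab(L + a)/(6LEI) = 102.5/EI
  span CE: point load 38.9 at a = 3.5: Pab(L + b)/(6LEI) = 119.1/EI
  span CE: point load 164.5 at a = 6.3: Pab(L + b)/(6LEI) = 133/EI
  relative rotation θ_0 = (102.5 + 252.1)/EI = 354.7/EI
A unit hogging moment at C produces rotation L₁/(3EI) + L₂/(3EI) = 4.333/EI.
Slope continuity at C: θ_0 = M_C·4.333/EI, so M_C = 354.7/4.333 = 81.84 kN·m (hogging).

M_C = 81.84 kN·m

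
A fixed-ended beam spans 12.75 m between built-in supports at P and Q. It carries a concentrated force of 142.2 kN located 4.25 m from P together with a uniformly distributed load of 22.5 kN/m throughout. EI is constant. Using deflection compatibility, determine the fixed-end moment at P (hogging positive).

Take the two fixed-end moments M_P, M_Q as redundants; the released structure is the simple span PQ.
On the primary (simply-supported) span, the end slopes from the loading are:
  at P: point load 142.2 at a = 4.25: Pab(L + b)/(6LEI) = 1427/EI
  at Q: point load 142.2 at a = 4.25: Pab(L + a)/(6LEI) = 1142/EI
  at P: UDL 22.5: wL³/(24EI) = 1943/EI
  at Q: UDL 22.5: wL³/(24EI) = 1943/EI
  θ_P0 = 3370/EI,  θ_Q0 = 3085/EI
Flexibility coefficients: a unit moment at one end gives L/(3EI) there and L/(6EI) at the far end, so f₁₁ = f₂₂ = 4.25/EI and f₁₂ = f₂₁ = 2.125/EI.
Compatibility — zero rotation at each built-in end:
  4.25 M_P + 2.125 M_Q = 3370
  2.125 M_P + 4.25 M_Q = 3085
Solving the pair gives M_P = 573.4 kN·m and M_Q = 439.1 kN·m (hogging).

M_P = 573.4 kN·m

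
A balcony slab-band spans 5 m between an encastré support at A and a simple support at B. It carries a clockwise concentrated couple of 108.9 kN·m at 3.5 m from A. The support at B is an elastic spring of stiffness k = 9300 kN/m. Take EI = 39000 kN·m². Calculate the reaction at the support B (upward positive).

R_B = 27.01 kN

Choose R_B as the redundant. The primary structure is the cantilever fixed at A.
Free-end deflection of the primary structure under the applied loading (downward +):
  clockwise couple 108.9 at a = 3.5: M₀a(2L − a)/(2EI) = 1239/EI
Flexibility coefficient — unit upward force at B: δ_{BB} = L³/(3EI) = 41.67/EI.
With EI = 39000 kN·m²: δ_0 = 0.031762 m and δ_{BB} = 0.001068 m/kN.
Compatibility — the spring shortens by R_B/k under the reaction it provides: δ_0 − R_B·δ_{BB} = R_B/k. With 1/k = 0.000108 m/kN, R_B = δ_0 / (δ_{BB} + 1/k) = 0.031762 / (0.001068 + 0.000108) = 27.01 kN.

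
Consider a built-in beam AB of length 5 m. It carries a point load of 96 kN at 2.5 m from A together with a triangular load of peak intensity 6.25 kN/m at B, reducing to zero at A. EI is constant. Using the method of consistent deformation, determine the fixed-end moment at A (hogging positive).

Release both end moments; the primary structure is a simply-supported span AB with redundants M_A and M_B.
On the primary (simply-supported) span, the end slopes from the loading are:
  at A: point load 96 at a = 2.5: Pab(L + b)/(6LEI) = 150/EI
  at B: point load 96 at a = 2.5: Pab(L + a)/(6LEI) = 150/EI
  at A: triangular load, peak 6.25: 7w₀L³/(360EI) = 15.19/EI
  at B: triangular load, peak 6.25: w₀L³/(45EI) = 17.36/EI
  θ_A0 = 165.2/EI,  θ_B0 = 167.4/EI
Flexibility coefficients: a unit moment at one end gives L/(3EI) there and L/(6EI) at the far end, so f₁₁ = f₂₂ = 1.667/EI and f₁₂ = f₂₁ = 0.8333/EI.
Compatibility — zero rotation at each built-in end:
  1.667 M_A + 0.8333 M_B = 165.2
  0.8333 M_A + 1.667 M_B = 167.4
Solving the pair gives M_A = 65.21 kN·m and M_B = 67.81 kN·m (hogging).

M_A = 65.21 kN·m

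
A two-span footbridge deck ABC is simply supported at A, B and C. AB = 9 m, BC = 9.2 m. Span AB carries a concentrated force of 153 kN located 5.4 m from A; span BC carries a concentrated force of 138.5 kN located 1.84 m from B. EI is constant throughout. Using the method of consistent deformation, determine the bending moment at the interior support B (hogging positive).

M_B = 223.5 kN·m

Take M_B as the redundant. Released structure: two simple spans AB and BC with a hinge at B.
Rotations at B on the released spans (each span's end-slope, ×1/EI):
  span AB: point load 153 at a = 5.4: Pab(L + a)/(6LEI) = 793.2/EI
  span BC: point load 138.5 at a = 1.84: Pab(L + b)/(6LEI) = 562.7/EI
  relative rotation θ_0 = (793.2 + 562.7)/EI = 1356/EI
A unit hogging moment at B produces rotation L₁/(3EI) + L₂/(3EI) = 6.067/EI.
Compatibility: M_B·(L₁+L₂)/(3EI) = θ_0, giving M_B = 223.5 kN·m (hogging).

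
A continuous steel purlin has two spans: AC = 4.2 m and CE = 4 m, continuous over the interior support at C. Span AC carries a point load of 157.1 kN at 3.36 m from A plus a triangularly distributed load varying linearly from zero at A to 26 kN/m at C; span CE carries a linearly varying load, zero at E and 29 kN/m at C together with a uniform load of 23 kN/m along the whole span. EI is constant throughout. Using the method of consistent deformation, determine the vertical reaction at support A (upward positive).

R_A = 25.37 kN

Release continuity at C by inserting a hinge; the redundant is the internal moment M_C. The primary structure is two simply-supported spans AC and CE.
End slopes at the hinge C, treating each span as simply supported:
  span AC: point load 157.1 at a = 3.36: Pab(L + a)/(6LEI) = 133/EI
  span AC: triangular load, peak 26: w₀L³/(45EI) = 42.81/EI
  span CE: triangular load, peak 29: w₀L³/(45EI) = 41.24/EI
  span CE: UDL 23: wL³/(24EI) = 61.33/EI
  relative rotation θ_0 = (175.8 + 102.6)/EI = 278.4/EI
A unit hogging moment at C produces rotation L₁/(3EI) + L₂/(3EI) = 2.733/EI.
Compatibility: M_C·(L₁+L₂)/(3EI) = θ_0, giving M_C = 101.9 kN·m (hogging).
Span AC, ΣM about A with M_C applied at C: R_C^{AC}·4.2 = 680.7 + 101.9, so R_C^{AC} = 186.3 kN and R_A = 211.7 − 186.3 = 25.37 kN.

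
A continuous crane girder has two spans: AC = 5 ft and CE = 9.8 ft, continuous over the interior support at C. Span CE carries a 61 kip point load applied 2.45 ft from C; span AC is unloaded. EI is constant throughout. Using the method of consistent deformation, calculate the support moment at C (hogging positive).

M_C = 64.94 kip·ft

Take M_C as the redundant. Released structure: two simple spans AC and CE with a hinge at C.
Discontinuity in slope at C on the released structure — sum the simple-span end rotations:
  span CE: point load 61 at a = 2.45: Pab(L + b)/(6LEI) = 320.4/EI
  relative rotation θ_0 = (0 + 320.4)/EI = 320.4/EI
A unit hogging moment at C produces rotation L₁/(3EI) + L₂/(3EI) = 4.933/EI.
Compatibility: M_C·(L₁+L₂)/(3EI) = θ_0, giving M_C = 64.94 kip·ft (hogging).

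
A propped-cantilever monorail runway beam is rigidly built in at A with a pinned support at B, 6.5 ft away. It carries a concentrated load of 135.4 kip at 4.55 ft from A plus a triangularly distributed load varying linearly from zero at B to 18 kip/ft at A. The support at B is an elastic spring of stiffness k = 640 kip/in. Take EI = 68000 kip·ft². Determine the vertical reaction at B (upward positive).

R_B = 80.24 kip

Release the roller at B. Primary structure: cantilever fixed at A.
Downward deflection at the released point B due to the loads:
  point load 135.4 at a = 4.55: Pa²(3L − a)/(6EI) = 6984/EI
  triangular load, peak 18 at the fixed end: w₀L⁴/(30EI) = 1071/EI
  δ_0 = 8055/EI
Tip deflection under a unit load at B: L³/(3EI) = 91.54/EI.
With EI = 68000 kip·ft²: δ_0 = 0.11846 ft and δ_{BB} = 0.001346 ft/kip.
Compatibility — the spring shortens by R_B/k under the reaction it provides: δ_0 − R_B·δ_{BB} = R_B/k. With 1/k = 1/(640×12) ft/kip = 0.00013 ft/kip, R_B = δ_0 / (δ_{BB} + 1/k) = 0.11846 / (0.001346 + 0.00013) = 80.24 kip.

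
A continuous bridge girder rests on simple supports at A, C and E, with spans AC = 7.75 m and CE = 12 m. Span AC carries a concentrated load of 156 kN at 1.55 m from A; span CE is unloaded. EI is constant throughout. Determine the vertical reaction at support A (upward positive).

R_A = 118.9 kN

Take M_C as the redundant. Released structure: two simple spans AC and CE with a hinge at C.
End slopes at the hinge C, treating each span as simply supported:
  span AC: point load 156 at a = 1.55: Pab(L + a)/(6LEI) = 299.8/EI
  relative rotation θ_0 = (299.8 + 0)/EI = 299.8/EI
A unit hogging moment at C produces rotation L₁/(3EI) + L₂/(3EI) = 6.583/EI.
Compatibility: M_C·(L₁+L₂)/(3EI) = θ_0, giving M_C = 45.54 kN·m (hogging).
Span AC, ΣM about A with M_C applied at C: R_C^{AC}·7.75 = 241.8 + 45.54, so R_C^{AC} = 37.08 kN and R_A = 156 − 37.08 = 118.9 kN.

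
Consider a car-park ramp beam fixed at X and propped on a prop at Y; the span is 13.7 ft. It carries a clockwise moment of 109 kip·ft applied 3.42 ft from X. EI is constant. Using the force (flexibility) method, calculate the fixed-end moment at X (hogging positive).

Release the roller at Y. Primary structure: cantilever fixed at X.
Downward deflection at the released point Y due to the loads:
  clockwise couple 109 at a = 3.42: M₀a(2L − a)/(2EI) = 4470/EI
Flexibility coefficient — unit upward force at Y: δ_{YY} = L³/(3EI) = 857.1/EI.
Compatibility at Y: δ_0 − R_Y·δ_{YY} = 0, so R_Y = 4470/857.1 = 5.215 kip.
Moment equilibrium about X: M_X = Σ(load moments about X) − R_Y·L = 109 − 5.215×13.7 = 37.56 kip·ft.

M_X = 37.56 kip·ft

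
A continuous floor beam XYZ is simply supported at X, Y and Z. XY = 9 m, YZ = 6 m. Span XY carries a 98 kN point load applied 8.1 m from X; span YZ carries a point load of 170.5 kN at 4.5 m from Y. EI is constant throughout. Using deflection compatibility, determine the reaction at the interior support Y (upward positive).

Release continuity at Y by inserting a hinge; the redundant is the internal moment M_Y. The primary structure is two simply-supported spans XY and YZ.
Rotations at Y on the released spans (each span's end-slope, ×1/EI):
  span XY: point load 98 at a = 8.1: Pab(L + a)/(6LEI) = 226.2/EI
  span YZ: point load 170.5 at a = 4.5: Pab(L + b)/(6LEI) = 239.8/EI
  relative rotation θ_0 = (226.2 + 239.8)/EI = 466/EI
A unit hogging moment at Y produces rotation L₁/(3EI) + L₂/(3EI) = 5/EI.
Compatibility: M_Y·(L₁+L₂)/(3EI) = θ_0, giving M_Y = 93.2 kN·m (hogging).
Span XY, ΣM about X with M_Y applied at Y: R_Y^{XY}·9 = 793.8 + 93.2, so R_Y^{XY} = 98.56 kN and R_X = 98 − 98.56 = -0.5555 kN.
Span YZ, ΣM about Z: R_Y^{YZ}·6 = 255.8 + 93.2, so R_Y^{YZ} = 58.16 kN and R_Z = 170.5 − 58.16 = 112.3 kN.
R_Y = 98.56 + 58.16 = 156.7 kN.

R_Y = 156.7 kN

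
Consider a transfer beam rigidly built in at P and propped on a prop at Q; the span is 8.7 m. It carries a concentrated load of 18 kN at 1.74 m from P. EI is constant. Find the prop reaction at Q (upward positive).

Take the reaction at Q as the redundant and release it; the primary structure is a cantilever fixed at P.
Deflection at Q on the released cantilever, summing each load's contribution:
  point load 18 at a = 1.74: Pa²(3L − a)/(6EI) = 221.3/EI
Flexibility coefficient — unit upward force at Q: δ_{QQ} = L³/(3EI) = 219.5/EI.
The prop prevents deflection at Q: R_Q = δ_0/δ_{QQ} = 221.3/219.5 = 1.008 kN.

R_Q = 1.008 kN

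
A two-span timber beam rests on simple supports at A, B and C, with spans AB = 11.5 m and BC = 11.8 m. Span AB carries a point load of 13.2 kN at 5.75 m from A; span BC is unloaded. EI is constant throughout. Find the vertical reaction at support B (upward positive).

Take M_B as the redundant. Released structure: two simple spans AB and BC with a hinge at B.
Rotations at B on the released spans (each span's end-slope, ×1/EI):
  span AB: point load 13.2 at a = 5.75: Pab(L + a)/(6LEI) = 109.1/EI
  relative rotation θ_0 = (109.1 + 0)/EI = 109.1/EI
A unit hogging moment at B produces rotation L₁/(3EI) + L₂/(3EI) = 7.767/EI.
Slope continuity at B: θ_0 = M_B·7.767/EI, so M_B = 109.1/7.767 = 14.05 kN·m (hogging).
Span AB, ΣM about A with M_B applied at B: R_B^{AB}·11.5 = 75.9 + 14.05, so R_B^{AB} = 7.822 kN and R_A = 13.2 − 7.822 = 5.378 kN.
Span BC, ΣM about C: R_B^{BC}·11.8 = 0 + 14.05, so R_B^{BC} = 1.191 kN and R_C = 0 − 1.191 = -1.191 kN.
R_B = 7.822 + 1.191 = 9.012 kN.

R_B = 9.012 kN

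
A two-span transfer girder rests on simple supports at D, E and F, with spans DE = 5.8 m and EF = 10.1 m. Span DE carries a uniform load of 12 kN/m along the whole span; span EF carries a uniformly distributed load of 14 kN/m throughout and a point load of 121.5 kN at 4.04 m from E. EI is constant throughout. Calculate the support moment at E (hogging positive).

M_E = 281.5 kN·m

Release continuity at E by inserting a hinge; the redundant is the internal moment M_E. The primary structure is two simply-supported spans DE and EF.
Rotations at E on the released spans (each span's end-slope, ×1/EI):
  span DE: UDL 12: wL³/(24EI) = 97.56/EI
  span EF: UDL 14: wL³/(24EI) = 601/EI
  span EF: point load 121.5 at a = 4.04: Pab(L + b)/(6LEI) = 793.2/EI
  relative rotation θ_0 = (97.56 + 1394)/EI = 1492/EI
A unit hogging moment at E produces rotation L₁/(3EI) + L₂/(3EI) = 5.3/EI.
Slope continuity at E: θ_0 = M_E·5.3/EI, so M_E = 1492/5.3 = 281.5 kN·m (hogging).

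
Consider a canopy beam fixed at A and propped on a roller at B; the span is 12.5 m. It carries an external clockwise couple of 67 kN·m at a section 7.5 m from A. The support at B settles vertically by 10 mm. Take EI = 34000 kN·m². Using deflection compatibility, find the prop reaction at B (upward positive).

R_B = 6.231 kN

Release the roller at B. Primary structure: cantilever fixed at A.
Downward deflection at the released point B due to the loads:
  clockwise couple 67 at a = 7.5: M₀a(2L − a)/(2EI) = 4397/EI
Tip deflection under a unit load at B: L³/(3EI) = 651/EI.
With EI = 34000 kN·m²: δ_0 = 0.12932 m and δ_{BB} = 0.019148 m/kN.
Compatibility — the beam at B must follow the support down by 0.01 m: δ_0 − R_B·δ_{BB} = 0.01, so R_B = (0.12932 − 0.01)/0.019148 = 6.231 kN.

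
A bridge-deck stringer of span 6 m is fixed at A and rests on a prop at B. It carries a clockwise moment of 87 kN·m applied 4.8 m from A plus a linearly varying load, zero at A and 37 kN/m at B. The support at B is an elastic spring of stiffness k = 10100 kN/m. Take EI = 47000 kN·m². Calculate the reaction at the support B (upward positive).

Take the reaction at B as the redundant and release it; the primary structure is a cantilever fixed at A.
Deflection at B on the released cantilever, summing each load's contribution:
  clockwise couple 87 at a = 4.8: M₀a(2L − a)/(2EI) = 1503/EI
  triangular load, peak 37 at the free end: 11w₀L⁴/(120EI) = 4396/EI
  δ_0 = 5899/EI
Tip deflection under a unit load at B: L³/(3EI) = 72/EI.
With EI = 47000 kN·m²: δ_0 = 0.12551 m and δ_{BB} = 0.001532 m/kN.
Compatibility — the spring shortens by R_B/k under the reaction it provides: δ_0 − R_B·δ_{BB} = R_B/k. With 1/k = 0.000099 m/kN, R_B = δ_0 / (δ_{BB} + 1/k) = 0.12551 / (0.001532 + 0.000099) = 76.96 kN.

R_B = 76.96 kN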